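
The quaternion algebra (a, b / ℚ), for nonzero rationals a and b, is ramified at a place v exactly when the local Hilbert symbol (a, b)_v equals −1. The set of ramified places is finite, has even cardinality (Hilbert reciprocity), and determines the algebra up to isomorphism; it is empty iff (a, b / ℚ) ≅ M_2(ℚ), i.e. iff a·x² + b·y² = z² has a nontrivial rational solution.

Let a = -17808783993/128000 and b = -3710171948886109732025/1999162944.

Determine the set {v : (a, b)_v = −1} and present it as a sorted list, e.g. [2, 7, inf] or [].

(a, b) ≡ (-85085, -1001) mod (ℚ^×)²; places V = {2, 3, 5, 7, 11, 13, 17, 23, 31, ∞}.
(a,b)_13: α=1, u≡6; β=3, v≡4 (mod 13); (6|13)=-1, (4|13)=+1; sign (−1)^0·-1^3·+1^1 = -1.
(a,b)_11: α=3, u≡3; β=9, v≡7 (mod 11); (3|11)=+1, (7|11)=-1; sign (−1)^1·+1^9·-1^3 = +1.
(a,b)_5: α=-3, u≡3; β=2, v≡1 (mod 5); (3|5)=-1, (1|5)=+1; sign (−1)^0·-1^2·+1^-3 = +1.
(a,b)_31: α=2, u≡8; β=0, v≡12 (mod 31); (8|31)=+1, (12|31)=-1; sign (−1)^0·+1^0·-1^2 = +1.
(a,b)_3: α=2, u≡1; β=-10, v≡1 (mod 3); (1|3)=+1, (1|3)=+1; sign (−1)^0·+1^-10·+1^2 = +1.
(a,b)_∞: sgn(-85085)=−, sgn(-1001)=−, so -1.
(a,b)_7: α=1, u≡1; β=3, v≡1 (mod 7); (1|7)=+1, (1|7)=+1; sign (−1)^1·+1^3·+1^1 = -1.
(a,b)_17: α=1, u≡5; β=4, v≡9 (mod 17); (5|17)=-1, (9|17)=+1; sign (−1)^0·-1^4·+1^1 = +1.
(a,b)_23: α=0, u≡22; β=-2, v≡20 (mod 23); (22|23)=-1, (20|23)=-1; sign (−1)^0·-1^-2·-1^0 = +1.
(a,b)_2: α=-10, β=-6; u≡3, v≡7 (mod 8); ε(u)ε(v)=1·1, αω(v)=-10·0, βω(u)=-6·1; sum ≡ 1  ⇒  -1.
(-85085, -1001 / ℚ) ramifies at {2, 7, 13, ∞}: a division algebra.

[2, 7, 13, inf]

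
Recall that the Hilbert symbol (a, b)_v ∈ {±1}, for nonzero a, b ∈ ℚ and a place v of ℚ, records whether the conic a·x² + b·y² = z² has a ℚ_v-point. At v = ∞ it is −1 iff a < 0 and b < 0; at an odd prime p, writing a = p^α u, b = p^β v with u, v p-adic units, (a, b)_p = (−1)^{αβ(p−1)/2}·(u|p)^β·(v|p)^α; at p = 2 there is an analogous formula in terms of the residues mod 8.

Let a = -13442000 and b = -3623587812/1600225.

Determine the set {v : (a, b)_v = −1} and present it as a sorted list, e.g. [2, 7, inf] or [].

(a, b) ≡ (-33605, -817) mod (ℚ^×)²; places V = {2, 3, 5, 11, 13, 19, 23, 43, 47, ∞}.
(a,b)_47: α=1, u≡42; β=0, v≡44 (mod 47); (42|47)=+1, (44|47)=-1; sign (−1)^0·+1^0·-1^1 = -1.
(a,b)_∞: sgn(-33605)=−, sgn(-817)=−, so -1.
(a,b)_19: α=0, u≡6; β=1, v≡18 (mod 19); (6|19)=+1, (18|19)=-1; sign (−1)^0·+1^1·-1^0 = +1.
(a,b)_43: α=0, u≡15; β=1, v≡16 (mod 43); (15|43)=+1, (16|43)=+1; sign (−1)^0·+1^1·+1^0 = +1.
(a,b)_13: α=1, u≡7; β=2, v≡11 (mod 13); (7|13)=-1, (11|13)=-1; sign (−1)^0·-1^2·-1^1 = -1.
(a,b)_3: α=0, u≡1; β=8, v≡2 (mod 3); (1|3)=+1, (2|3)=-1; sign (−1)^0·+1^8·-1^0 = +1.
(a,b)_2: α=4, β=2; u≡3, v≡7 (mod 8); ε(u)ε(v)=1·1, αω(v)=4·0, βω(u)=2·1; sum ≡ 1  ⇒  -1.
(a,b)_23: α=0, u≡5; β=-2, v≡15 (mod 23); (5|23)=-1, (15|23)=-1; sign (−1)^0·-1^-2·-1^0 = +1.
(a,b)_11: α=1, u≡1; β=-2, v≡8 (mod 11); (1|11)=+1, (8|11)=-1; sign (−1)^0·+1^-2·-1^1 = -1.
(a,b)_5: α=3, u≡4; β=-2, v≡2 (mod 5); (4|5)=+1, (2|5)=-1; sign (−1)^0·+1^-2·-1^3 = -1.
Ram(-33605, -817) = {2, 5, 11, 13, 47, ∞}; no ℚ_2-point on the conic.

[2, 5, 11, 13, 47, inf]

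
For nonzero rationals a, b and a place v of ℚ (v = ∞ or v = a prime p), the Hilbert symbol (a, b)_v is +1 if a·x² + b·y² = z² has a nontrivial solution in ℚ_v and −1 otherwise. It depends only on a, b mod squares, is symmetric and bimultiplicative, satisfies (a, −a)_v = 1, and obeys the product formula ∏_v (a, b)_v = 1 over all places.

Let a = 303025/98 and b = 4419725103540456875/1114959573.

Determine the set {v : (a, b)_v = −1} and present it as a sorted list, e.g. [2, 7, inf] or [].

Mod squares: a ≡ 24242, b ≡ 1733303. Check v ∈ {∞, 2, 3, 5, 7, 11, 13, 17, 19, 23, 31}.
v=11: a=11^0·(≡3), b=11^1·(≡9) mod 11; (3|11)=+1, (9|11)=+1; (−1)^{0·1·5}·(+1)^1·(+1)^0 = +1.
v=13: a=13^0·(≡3), b=13^-1·(≡4) mod 13; (3|13)=+1, (4|13)=+1; (−1)^{0·-1·6}·(+1)^-1·(+1)^0 = +1.
v=∞: 24242 > 0 and 1733303 > 0  ⇒  (a,b)_∞ = +1.
v=31: a=31^1·(≡2), b=31^3·(≡7) mod 31; (2|31)=+1, (7|31)=+1; (−1)^{1·3·15}·(+1)^3·(+1)^1 = -1.
v=2: v_2(a)=-1, v_2(b)=0; units ≡ 1, 7 (mod 8); ε·ε+αω+βω = 0·1+-1·0+0·0 ≡ 0  ⇒  (a,b)_2 = +1.
v=7: a=7^-2·(≡1), b=7^-6·(≡3) mod 7; (1|7)=+1, (3|7)=-1; (−1)^{-2·-6·3}·(+1)^-6·(-1)^-2 = +1.
v=5: a=5^2·(≡2), b=5^4·(≡2) mod 5; (2|5)=-1, (2|5)=-1; (−1)^{2·4·2}·(-1)^4·(-1)^2 = +1.
v=19: a=19^0·(≡17), b=19^2·(≡4) mod 19; (17|19)=+1, (4|19)=+1; (−1)^{0·2·9}·(+1)^2·(+1)^0 = +1.
v=3: a=3^0·(≡2), b=3^-6·(≡2) mod 3; (2|3)=-1, (2|3)=-1; (−1)^{0·-6·1}·(-1)^-6·(-1)^0 = +1.
v=23: a=23^1·(≡7), b=23^3·(≡18) mod 23; (7|23)=-1, (18|23)=+1; (−1)^{1·3·11}·(-1)^3·(+1)^1 = +1.
v=17: a=17^1·(≡2), b=17^3·(≡10) mod 17; (2|17)=+1, (10|17)=-1; (−1)^{1·3·8}·(+1)^3·(-1)^1 = -1.
Ram(24242, 1733303) = {17, 31}; no ℚ_17-point on the conic.

[17, 31]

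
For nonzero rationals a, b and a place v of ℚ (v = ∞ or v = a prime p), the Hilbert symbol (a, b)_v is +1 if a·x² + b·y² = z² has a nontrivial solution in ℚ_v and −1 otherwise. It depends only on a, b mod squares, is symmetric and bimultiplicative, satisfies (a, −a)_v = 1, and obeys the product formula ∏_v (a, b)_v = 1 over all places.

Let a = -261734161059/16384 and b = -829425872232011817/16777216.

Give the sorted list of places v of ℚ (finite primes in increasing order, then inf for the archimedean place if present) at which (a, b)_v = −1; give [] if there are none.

Mod squares: a ≡ -19, b ≡ -9177. Check v ∈ {∞, 2, 3, 7, 19, 23}.
v=23: a=23^2·(≡16), b=23^3·(≡7) mod 23; (16|23)=+1, (7|23)=-1; (−1)^{2·3·11}·(+1)^3·(-1)^2 = +1.
v=3: a=3^12·(≡2), b=3^21·(≡1) mod 3; (2|3)=-1, (1|3)=+1; (−1)^{12·21·1}·(-1)^21·(+1)^12 = -1.
v=2: v_2(a)=-14, v_2(b)=-24; units ≡ 5, 7 (mod 8); ε·ε+αω+βω = 0·1+-14·0+-24·1 ≡ 0  ⇒  (a,b)_2 = +1.
v=19: a=19^1·(≡13), b=19^1·(≡11) mod 19; (13|19)=-1, (11|19)=+1; (−1)^{1·1·9}·(-1)^1·(+1)^1 = +1.
v=∞: -19 < 0 and -9177 < 0  ⇒  (a,b)_∞ = -1.
v=7: a=7^2·(≡2), b=7^3·(≡5) mod 7; (2|7)=+1, (5|7)=-1; (−1)^{2·3·3}·(+1)^3·(-1)^2 = +1.
|Ram(-19, -9177)| = 2, even; anisotropic at {3, ∞}.

[3, inf]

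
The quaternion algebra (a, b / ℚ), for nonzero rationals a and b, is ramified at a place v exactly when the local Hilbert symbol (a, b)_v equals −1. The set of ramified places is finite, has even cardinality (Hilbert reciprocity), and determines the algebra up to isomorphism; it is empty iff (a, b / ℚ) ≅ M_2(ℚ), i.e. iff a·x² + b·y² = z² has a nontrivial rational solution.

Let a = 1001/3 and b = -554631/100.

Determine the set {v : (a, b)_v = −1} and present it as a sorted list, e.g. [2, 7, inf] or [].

Mod squares: a ≡ 3003, b ≡ -231. Check v ∈ {∞, 2, 3, 5, 7, 11, 13}.
v=7: a=7^1·(≡1), b=7^5·(≡1) mod 7; (1|7)=+1, (1|7)=+1; (−1)^{1·5·3}·(+1)^5·(+1)^1 = -1.
v=13: a=13^1·(≡4), b=13^0·(≡3) mod 13; (4|13)=+1, (3|13)=+1; (−1)^{1·0·6}·(+1)^0·(+1)^1 = +1.
v=5: a=5^0·(≡2), b=5^-2·(≡1) mod 5; (2|5)=-1, (1|5)=+1; (−1)^{0·-2·2}·(-1)^-2·(+1)^0 = +1.
v=2: v_2(a)=0, v_2(b)=-2; units ≡ 3, 1 (mod 8); ε·ε+αω+βω = 1·0+0·0+-2·1 ≡ 0  ⇒  (a,b)_2 = +1.
v=3: a=3^-1·(≡2), b=3^1·(≡1) mod 3; (2|3)=-1, (1|3)=+1; (−1)^{-1·1·1}·(-1)^1·(+1)^-1 = +1.
v=11: a=11^1·(≡1), b=11^1·(≡3) mod 11; (1|11)=+1, (3|11)=+1; (−1)^{1·1·5}·(+1)^1·(+1)^1 = -1.
v=∞: 3003 > 0 and -231 < 0  ⇒  (a,b)_∞ = +1.
|Ram(3003, -231)| = 2, even; anisotropic at {7, 11}.

[7, 11]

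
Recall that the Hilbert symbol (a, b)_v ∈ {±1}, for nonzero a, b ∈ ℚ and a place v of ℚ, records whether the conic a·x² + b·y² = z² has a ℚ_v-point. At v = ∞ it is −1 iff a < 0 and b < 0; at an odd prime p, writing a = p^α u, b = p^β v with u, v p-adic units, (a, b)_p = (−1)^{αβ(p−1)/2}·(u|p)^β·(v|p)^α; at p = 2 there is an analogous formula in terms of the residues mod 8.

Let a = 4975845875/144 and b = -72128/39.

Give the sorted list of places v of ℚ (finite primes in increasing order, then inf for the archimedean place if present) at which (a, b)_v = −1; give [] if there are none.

(a, b) ≡ (24035, -897) mod (ℚ^×)²; places V = {2, 3, 5, 7, 11, 13, 19, 23, ∞}.
(a,b)_23: α=1, u≡11; β=1, v≡11 (mod 23); (11|23)=-1, (11|23)=-1; sign (−1)^1·-1^1·-1^1 = -1.
(a,b)_3: α=-2, u≡2; β=-1, v≡1 (mod 3); (2|3)=-1, (1|3)=+1; sign (−1)^0·-1^-1·+1^-2 = -1.
(a,b)_∞: sgn(24035)=+, sgn(-897)=−, so +1.
(a,b)_7: α=2, u≡4; β=2, v≡3 (mod 7); (4|7)=+1, (3|7)=-1; sign (−1)^0·+1^2·-1^2 = +1.
(a,b)_13: α=2, u≡7; β=-1, v≡3 (mod 13); (7|13)=-1, (3|13)=+1; sign (−1)^0·-1^-1·+1^2 = -1.
(a,b)_19: α=1, u≡1; β=0, v≡15 (mod 19); (1|19)=+1, (15|19)=-1; sign (−1)^0·+1^0·-1^1 = -1.
(a,b)_11: α=1, u≡2; β=0, v≡9 (mod 11); (2|11)=-1, (9|11)=+1; sign (−1)^0·-1^0·+1^1 = +1.
(a,b)_2: α=-4, β=6; u≡3, v≡7 (mod 8); ε(u)ε(v)=1·1, αω(v)=-4·0, βω(u)=6·1; sum ≡ 1  ⇒  -1.
(a,b)_5: α=3, u≡3; β=0, v≡3 (mod 5); (3|5)=-1, (3|5)=-1; sign (−1)^0·-1^0·-1^3 = -1.
Ram(24035, -897) = {2, 3, 5, 13, 19, 23}; no ℚ_2-point on the conic.

[2, 3, 5, 13, 19, 23]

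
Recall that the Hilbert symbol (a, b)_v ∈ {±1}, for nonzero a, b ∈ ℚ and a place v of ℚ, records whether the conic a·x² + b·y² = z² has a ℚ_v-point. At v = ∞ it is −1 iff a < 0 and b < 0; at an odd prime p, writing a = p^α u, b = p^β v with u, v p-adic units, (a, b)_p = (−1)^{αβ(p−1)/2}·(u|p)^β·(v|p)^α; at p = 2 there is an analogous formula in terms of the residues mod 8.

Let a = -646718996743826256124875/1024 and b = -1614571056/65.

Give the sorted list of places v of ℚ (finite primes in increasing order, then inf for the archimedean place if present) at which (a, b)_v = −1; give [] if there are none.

[5, 7, 19, inf]

(a, b) ≡ (-20995, -224315) mod (ℚ^×)²; places V = {2, 3, 5, 7, 11, 13, 17, 19, 29, ∞}.
(a,b)_13: α=1, u≡10; β=-1, v≡9 (mod 13); (10|13)=+1, (9|13)=+1; sign (−1)^0·+1^-1·+1^1 = +1.
(a,b)_5: α=3, u≡4; β=-1, v≡3 (mod 5); (4|5)=+1, (3|5)=-1; sign (−1)^0·+1^-1·-1^3 = -1.
(a,b)_11: α=2, u≡4; β=0, v≡10 (mod 11); (4|11)=+1, (10|11)=-1; sign (−1)^0·+1^0·-1^2 = +1.
(a,b)_7: α=2, u≡6; β=1, v≡1 (mod 7); (6|7)=-1, (1|7)=+1; sign (−1)^0·-1^1·+1^2 = -1.
(a,b)_3: α=8, u≡2; β=4, v≡1 (mod 3); (2|3)=-1, (1|3)=+1; sign (−1)^0·-1^4·+1^8 = +1.
(a,b)_19: α=5, u≡16; β=2, v≡13 (mod 19); (16|19)=+1, (13|19)=-1; sign (−1)^0·+1^2·-1^5 = -1.
(a,b)_29: α=2, u≡4; β=1, v≡17 (mod 29); (4|29)=+1, (17|29)=-1; sign (−1)^0·+1^1·-1^2 = +1.
(a,b)_2: α=-10, β=4; u≡5, v≡5 (mod 8); ε(u)ε(v)=0·0, αω(v)=-10·1, βω(u)=4·1; sum ≡ 0  ⇒  +1.
(a,b)_17: α=3, u≡7; β=1, v≡6 (mod 17); (7|17)=-1, (6|17)=-1; sign (−1)^0·-1^1·-1^3 = +1.
(a,b)_∞: sgn(-20995)=−, sgn(-224315)=−, so -1.
|Ram(-20995, -224315)| = 4, even; anisotropic at {5, 7, 19, ∞}.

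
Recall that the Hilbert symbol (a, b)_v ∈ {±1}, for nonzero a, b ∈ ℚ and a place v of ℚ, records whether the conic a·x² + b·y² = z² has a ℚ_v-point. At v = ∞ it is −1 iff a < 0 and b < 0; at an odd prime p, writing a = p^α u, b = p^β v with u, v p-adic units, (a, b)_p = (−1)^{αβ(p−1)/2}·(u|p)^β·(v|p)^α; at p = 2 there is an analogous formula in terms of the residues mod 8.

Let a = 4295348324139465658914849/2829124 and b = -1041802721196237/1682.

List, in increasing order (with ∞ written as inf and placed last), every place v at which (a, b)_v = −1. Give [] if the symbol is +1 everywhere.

Mod squares: a ≡ 252681, b ≡ -74. Check v ∈ {∞, 2, 3, 7, 11, 13, 19, 29, 31, 37}.
v=∞: 252681 > 0 and -74 < 0  ⇒  (a,b)_∞ = +1.
v=11: a=11^3·(≡3), b=11^2·(≡3) mod 11; (3|11)=+1, (3|11)=+1; (−1)^{3·2·5}·(+1)^2·(+1)^3 = +1.
v=13: a=13^3·(≡7), b=13^2·(≡1) mod 13; (7|13)=-1, (1|13)=+1; (−1)^{3·2·6}·(-1)^2·(+1)^3 = +1.
v=31: a=31^3·(≡12), b=31^2·(≡10) mod 31; (12|31)=-1, (10|31)=+1; (−1)^{3·2·15}·(-1)^2·(+1)^3 = +1.
v=3: a=3^7·(≡2), b=3^4·(≡1) mod 3; (2|3)=-1, (1|3)=+1; (−1)^{7·4·1}·(-1)^4·(+1)^7 = +1.
v=19: a=19^3·(≡12), b=19^2·(≡8) mod 19; (12|19)=-1, (8|19)=-1; (−1)^{3·2·9}·(-1)^2·(-1)^3 = -1.
v=7: a=7^4·(≡4), b=7^2·(≡6) mod 7; (4|7)=+1, (6|7)=-1; (−1)^{4·2·3}·(+1)^2·(-1)^4 = +1.
v=37: a=37^2·(≡13), b=37^1·(≡20) mod 37; (13|37)=-1, (20|37)=-1; (−1)^{2·1·18}·(-1)^1·(-1)^2 = -1.
v=2: v_2(a)=-2, v_2(b)=-1; units ≡ 1, 3 (mod 8); ε·ε+αω+βω = 0·1+-2·1+-1·0 ≡ 0  ⇒  (a,b)_2 = +1.
v=29: a=29^-4·(≡5), b=29^-2·(≡22) mod 29; (5|29)=+1, (22|29)=+1; (−1)^{-4·-2·14}·(+1)^-2·(+1)^-4 = +1.
|Ram(252681, -74)| = 2, even; anisotropic at {19, 37}.

[19, 37]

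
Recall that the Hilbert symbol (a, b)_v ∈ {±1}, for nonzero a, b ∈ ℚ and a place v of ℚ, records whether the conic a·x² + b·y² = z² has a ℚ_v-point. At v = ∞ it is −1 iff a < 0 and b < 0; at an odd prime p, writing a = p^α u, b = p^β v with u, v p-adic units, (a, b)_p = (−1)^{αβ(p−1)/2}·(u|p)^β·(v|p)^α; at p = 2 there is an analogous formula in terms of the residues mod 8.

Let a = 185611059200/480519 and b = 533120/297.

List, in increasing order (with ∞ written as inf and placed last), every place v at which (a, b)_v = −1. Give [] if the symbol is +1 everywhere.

(a, b) ≡ (78, 5610) mod (ℚ^×)²; places V = {2, 3, 5, 7, 11, 13, 17, 37, ∞}.
(a,b)_5: α=2, u≡2; β=1, v≡2 (mod 5); (2|5)=-1, (2|5)=-1; sign (−1)^0·-1^1·-1^2 = -1.
(a,b)_2: α=19, β=7; u≡7, v≡5 (mod 8); ε(u)ε(v)=1·0, αω(v)=19·1, βω(u)=7·0; sum ≡ 1  ⇒  -1.
(a,b)_17: α=2, u≡3; β=1, v≡10 (mod 17); (3|17)=-1, (10|17)=-1; sign (−1)^0·-1^1·-1^2 = -1.
(a,b)_11: α=0, u≡1; β=-1, v≡1 (mod 11); (1|11)=+1, (1|11)=+1; sign (−1)^0·+1^-1·+1^0 = +1.
(a,b)_37: α=-2, u≡36; β=0, v≡24 (mod 37); (36|37)=+1, (24|37)=-1; sign (−1)^0·+1^0·-1^-2 = +1.
(a,b)_∞: sgn(78)=+, sgn(5610)=+, so +1.
(a,b)_13: α=-1, u≡2; β=0, v≡5 (mod 13); (2|13)=-1, (5|13)=-1; sign (−1)^0·-1^0·-1^-1 = -1.
(a,b)_3: α=-3, u≡2; β=-3, v≡1 (mod 3); (2|3)=-1, (1|3)=+1; sign (−1)^1·-1^-3·+1^-3 = +1.
(a,b)_7: α=2, u≡4; β=2, v≡3 (mod 7); (4|7)=+1, (3|7)=-1; sign (−1)^0·+1^2·-1^2 = +1.
Ram(78, 5610) = {2, 5, 13, 17}; no ℚ_2-point on the conic.

[2, 5, 13, 17]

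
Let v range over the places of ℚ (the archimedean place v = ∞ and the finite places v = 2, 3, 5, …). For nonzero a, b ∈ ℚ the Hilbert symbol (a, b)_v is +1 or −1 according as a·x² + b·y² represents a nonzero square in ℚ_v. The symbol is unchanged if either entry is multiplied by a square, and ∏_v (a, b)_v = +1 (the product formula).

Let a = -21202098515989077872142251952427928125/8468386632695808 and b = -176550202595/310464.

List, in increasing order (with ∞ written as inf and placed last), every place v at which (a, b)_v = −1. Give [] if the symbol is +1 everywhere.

[2, 3, 7, inf]

(a, b) ≡ (-23205, -21505) mod (ℚ^×)²; places V = {2, 3, 5, 7, 11, 13, 17, 23, 37, 43, 47, ∞}.
(a,b)_47: α=2, u≡20; β=0, v≡32 (mod 47); (20|47)=-1, (32|47)=+1; sign (−1)^0·-1^0·+1^2 = +1.
(a,b)_7: α=-5, u≡6; β=-2, v≡3 (mod 7); (6|7)=-1, (3|7)=-1; sign (−1)^0·-1^-2·-1^-5 = -1.
(a,b)_43: α=6, u≡23; β=2, v≡35 (mod 43); (23|43)=+1, (35|43)=+1; sign (−1)^0·+1^2·+1^6 = +1.
(a,b)_∞: sgn(-23205)=−, sgn(-21505)=−, so -1.
(a,b)_5: α=5, u≡1; β=1, v≡4 (mod 5); (1|5)=+1, (4|5)=+1; sign (−1)^0·+1^1·+1^5 = +1.
(a,b)_13: α=-1, u≡12; β=2, v≡3 (mod 13); (12|13)=+1, (3|13)=+1; sign (−1)^0·+1^2·+1^-1 = +1.
(a,b)_3: α=-3, u≡2; β=-2, v≡2 (mod 3); (2|3)=-1, (2|3)=-1; sign (−1)^0·-1^-2·-1^-3 = -1.
(a,b)_17: α=9, u≡5; β=3, v≡5 (mod 17); (5|17)=-1, (5|17)=-1; sign (−1)^0·-1^3·-1^9 = +1.
(a,b)_23: α=4, u≡3; β=1, v≡2 (mod 23); (3|23)=+1, (2|23)=+1; sign (−1)^0·+1^1·+1^4 = +1.
(a,b)_11: α=4, u≡3; β=-1, v≡4 (mod 11); (3|11)=+1, (4|11)=+1; sign (−1)^0·+1^-1·+1^4 = +1.
(a,b)_2: α=-20, β=-6; u≡3, v≡7 (mod 8); ε(u)ε(v)=1·1, αω(v)=-20·0, βω(u)=-6·1; sum ≡ 1  ⇒  -1.
(a,b)_37: α=-2, u≡24; β=0, v≡2 (mod 37); (24|37)=-1, (2|37)=-1; sign (−1)^0·-1^0·-1^-2 = +1.
|Ram(-23205, -21505)| = 4, even; anisotropic at {2, 3, 7, ∞}.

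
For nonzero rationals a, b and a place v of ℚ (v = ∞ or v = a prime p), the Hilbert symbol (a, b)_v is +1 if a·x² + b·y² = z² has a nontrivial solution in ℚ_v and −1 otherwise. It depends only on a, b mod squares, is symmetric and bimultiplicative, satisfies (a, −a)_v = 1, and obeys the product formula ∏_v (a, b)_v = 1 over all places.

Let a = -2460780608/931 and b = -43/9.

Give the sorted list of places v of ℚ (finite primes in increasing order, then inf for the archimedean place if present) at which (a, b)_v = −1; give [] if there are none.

(a, b) ≡ (-4322747, -43) mod (ℚ^×)²; places V = {2, 3, 7, 11, 13, 19, 37, 43, ∞}.
(a,b)_7: α=-2, u≡3; β=0, v≡3 (mod 7); (3|7)=-1, (3|7)=-1; sign (−1)^0·-1^0·-1^-2 = +1.
(a,b)_∞: sgn(-4322747)=−, sgn(-43)=−, so -1.
(a,b)_19: α=-1, u≡2; β=0, v≡10 (mod 19); (2|19)=-1, (10|19)=-1; sign (−1)^0·-1^0·-1^-1 = -1.
(a,b)_2: α=6, β=0; u≡5, v≡5 (mod 8); ε(u)ε(v)=0·0, αω(v)=6·1, βω(u)=0·1; sum ≡ 0  ⇒  +1.
(a,b)_11: α=1, u≡5; β=0, v≡5 (mod 11); (5|11)=+1, (5|11)=+1; sign (−1)^0·+1^0·+1^1 = +1.
(a,b)_37: α=1, u≡23; β=0, v≡24 (mod 37); (23|37)=-1, (24|37)=-1; sign (−1)^0·-1^0·-1^1 = -1.
(a,b)_3: α=0, u≡1; β=-2, v≡2 (mod 3); (1|3)=+1, (2|3)=-1; sign (−1)^0·+1^-2·-1^0 = +1.
(a,b)_43: α=1, u≡26; β=1, v≡19 (mod 43); (26|43)=-1, (19|43)=-1; sign (−1)^1·-1^1·-1^1 = -1.
(a,b)_13: α=3, u≡2; β=0, v≡1 (mod 13); (2|13)=-1, (1|13)=+1; sign (−1)^0·-1^0·+1^3 = +1.
(-4322747, -43 / ℚ) ramifies at {19, 37, 43, ∞}: a division algebra.

[19, 37, 43, inf]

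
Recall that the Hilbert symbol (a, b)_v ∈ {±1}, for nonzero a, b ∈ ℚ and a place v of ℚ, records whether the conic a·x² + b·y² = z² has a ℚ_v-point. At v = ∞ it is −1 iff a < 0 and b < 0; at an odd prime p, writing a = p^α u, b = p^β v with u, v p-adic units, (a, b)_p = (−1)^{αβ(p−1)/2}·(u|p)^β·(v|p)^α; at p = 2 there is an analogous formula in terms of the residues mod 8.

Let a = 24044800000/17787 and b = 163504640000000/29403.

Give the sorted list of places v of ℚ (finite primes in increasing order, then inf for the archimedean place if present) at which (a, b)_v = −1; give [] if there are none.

(a, b) ≡ (390, 6630) mod (ℚ^×)²; places V = {2, 3, 5, 7, 11, 13, 17, ∞}.
(a,b)_3: α=-1, u≡1; β=-5, v≡2 (mod 3); (1|3)=+1, (2|3)=-1; sign (−1)^1·+1^-5·-1^-1 = +1.
(a,b)_13: α=1, u≡9; β=1, v≡4 (mod 13); (9|13)=+1, (4|13)=+1; sign (−1)^0·+1^1·+1^1 = +1.
(a,b)_11: α=-2, u≡3; β=-2, v≡2 (mod 11); (3|11)=+1, (2|11)=-1; sign (−1)^0·+1^-2·-1^-2 = +1.
(a,b)_2: α=11, β=15; u≡3, v≡3 (mod 8); ε(u)ε(v)=1·1, αω(v)=11·1, βω(u)=15·1; sum ≡ 1  ⇒  -1.
(a,b)_∞: sgn(390)=+, sgn(6630)=+, so +1.
(a,b)_17: α=2, u≡9; β=3, v≡15 (mod 17); (9|17)=+1, (15|17)=+1; sign (−1)^0·+1^3·+1^2 = +1.
(a,b)_5: α=5, u≡3; β=7, v≡4 (mod 5); (3|5)=-1, (4|5)=+1; sign (−1)^0·-1^7·+1^5 = -1.
(a,b)_7: α=-2, u≡3; β=0, v≡4 (mod 7); (3|7)=-1, (4|7)=+1; sign (−1)^0·-1^0·+1^-2 = +1.
(390, 6630 / ℚ) ramifies at {2, 5}: a division algebra.

[2, 5]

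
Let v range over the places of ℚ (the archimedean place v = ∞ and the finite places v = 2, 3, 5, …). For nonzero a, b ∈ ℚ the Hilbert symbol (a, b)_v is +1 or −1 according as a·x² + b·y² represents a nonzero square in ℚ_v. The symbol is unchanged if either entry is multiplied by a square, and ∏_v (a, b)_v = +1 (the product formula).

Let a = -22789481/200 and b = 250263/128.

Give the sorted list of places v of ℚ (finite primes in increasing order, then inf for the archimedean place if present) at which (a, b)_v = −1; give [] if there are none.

(a, b) ≡ (-269698, 55614) mod (ℚ^×)²; places V = {2, 3, 5, 11, 13, 23, 31, 41, ∞}.
(a,b)_3: α=0, u≡2; β=3, v≡1 (mod 3); (2|3)=-1, (1|3)=+1; sign (−1)^0·-1^3·+1^0 = -1.
(a,b)_2: α=-3, β=-7; u≡7, v≡7 (mod 8); ε(u)ε(v)=1·1, αω(v)=-3·0, βω(u)=-7·0; sum ≡ 1  ⇒  -1.
(a,b)_5: α=-2, u≡3; β=0, v≡1 (mod 5); (3|5)=-1, (1|5)=+1; sign (−1)^0·-1^0·+1^-2 = +1.
(a,b)_∞: sgn(-269698)=−, sgn(55614)=+, so +1.
(a,b)_31: α=0, u≡1; β=1, v≡11 (mod 31); (1|31)=+1, (11|31)=-1; sign (−1)^0·+1^1·-1^0 = +1.
(a,b)_41: α=1, u≡9; β=0, v≡8 (mod 41); (9|41)=+1, (8|41)=+1; sign (−1)^0·+1^0·+1^1 = +1.
(a,b)_11: α=1, u≡1; β=0, v≡5 (mod 11); (1|11)=+1, (5|11)=+1; sign (−1)^0·+1^0·+1^1 = +1.
(a,b)_23: α=1, u≡1; β=1, v≡9 (mod 23); (1|23)=+1, (9|23)=+1; sign (−1)^1·+1^1·+1^1 = -1.
(a,b)_13: α=3, u≡8; β=1, v≡1 (mod 13); (8|13)=-1, (1|13)=+1; sign (−1)^0·-1^1·+1^3 = -1.
Ram(-269698, 55614) = {2, 3, 13, 23}; no ℚ_2-point on the conic.

[2, 3, 13, 23]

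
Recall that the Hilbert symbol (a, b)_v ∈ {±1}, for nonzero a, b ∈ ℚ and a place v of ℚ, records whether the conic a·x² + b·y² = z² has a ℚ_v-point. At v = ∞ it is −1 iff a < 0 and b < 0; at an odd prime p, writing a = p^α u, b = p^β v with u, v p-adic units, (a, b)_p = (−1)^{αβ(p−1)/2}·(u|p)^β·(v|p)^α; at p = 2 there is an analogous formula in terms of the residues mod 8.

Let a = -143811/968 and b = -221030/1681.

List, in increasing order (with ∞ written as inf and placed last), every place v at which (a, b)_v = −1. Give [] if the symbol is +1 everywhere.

(a, b) ≡ (-38, -230) mod (ℚ^×)²; places V = {2, 3, 5, 11, 19, 23, 29, 31, 41, ∞}.
(a,b)_∞: sgn(-38)=−, sgn(-230)=−, so -1.
(a,b)_3: α=2, u≡1; β=0, v≡1 (mod 3); (1|3)=+1, (1|3)=+1; sign (−1)^0·+1^0·+1^2 = +1.
(a,b)_11: α=-2, u≡10; β=0, v≡9 (mod 11); (10|11)=-1, (9|11)=+1; sign (−1)^0·-1^0·+1^-2 = +1.
(a,b)_31: α=0, u≡13; β=2, v≡7 (mod 31); (13|31)=-1, (7|31)=+1; sign (−1)^0·-1^2·+1^0 = +1.
(a,b)_5: α=0, u≡3; β=1, v≡4 (mod 5); (3|5)=-1, (4|5)=+1; sign (−1)^0·-1^1·+1^0 = -1.
(a,b)_2: α=-3, β=1; u≡5, v≡5 (mod 8); ε(u)ε(v)=0·0, αω(v)=-3·1, βω(u)=1·1; sum ≡ 0  ⇒  +1.
(a,b)_41: α=0, u≡22; β=-2, v≡1 (mod 41); (22|41)=-1, (1|41)=+1; sign (−1)^0·-1^-2·+1^0 = +1.
(a,b)_29: α=2, u≡24; β=0, v≡21 (mod 29); (24|29)=+1, (21|29)=-1; sign (−1)^0·+1^0·-1^2 = +1.
(a,b)_19: α=1, u≡7; β=0, v≡6 (mod 19); (7|19)=+1, (6|19)=+1; sign (−1)^0·+1^0·+1^1 = +1.
(a,b)_23: α=0, u≡4; β=1, v≡2 (mod 23); (4|23)=+1, (2|23)=+1; sign (−1)^0·+1^1·+1^0 = +1.
Ram(-38, -230) = {5, ∞}; no ℚ_5-point on the conic.

[5, inf]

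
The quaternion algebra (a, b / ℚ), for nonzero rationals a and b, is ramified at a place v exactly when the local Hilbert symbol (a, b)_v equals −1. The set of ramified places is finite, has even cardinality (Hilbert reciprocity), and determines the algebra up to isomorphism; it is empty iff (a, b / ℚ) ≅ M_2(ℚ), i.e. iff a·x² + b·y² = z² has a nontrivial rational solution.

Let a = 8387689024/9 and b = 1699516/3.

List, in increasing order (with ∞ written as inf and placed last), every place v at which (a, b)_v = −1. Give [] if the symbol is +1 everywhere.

[17, 23]

Mod squares: a ≡ 6409, b ≡ 26013. Check v ∈ {∞, 2, 3, 7, 11, 13, 17, 23, 29}.
v=11: a=11^2·(≡6), b=11^0·(≡9) mod 11; (6|11)=-1, (9|11)=+1; (−1)^{2·0·5}·(-1)^0·(+1)^2 = +1.
v=7: a=7^0·(≡4), b=7^2·(≡2) mod 7; (4|7)=+1, (2|7)=+1; (−1)^{0·2·3}·(+1)^2·(+1)^0 = +1.
v=∞: 6409 > 0 and 26013 > 0  ⇒  (a,b)_∞ = +1.
v=3: a=3^-2·(≡1), b=3^-1·(≡1) mod 3; (1|3)=+1, (1|3)=+1; (−1)^{-2·-1·1}·(+1)^-1·(+1)^-2 = +1.
v=17: a=17^1·(≡14), b=17^0·(≡3) mod 17; (14|17)=-1, (3|17)=-1; (−1)^{1·0·8}·(-1)^0·(-1)^1 = -1.
v=29: a=29^1·(≡19), b=29^1·(≡8) mod 29; (19|29)=-1, (8|29)=-1; (−1)^{1·1·14}·(-1)^1·(-1)^1 = +1.
v=13: a=13^3·(≡12), b=13^1·(≡10) mod 13; (12|13)=+1, (10|13)=+1; (−1)^{3·1·6}·(+1)^1·(+1)^3 = +1.
v=23: a=23^0·(≡14), b=23^1·(≡13) mod 23; (14|23)=-1, (13|23)=+1; (−1)^{0·1·11}·(-1)^1·(+1)^0 = -1.
v=2: v_2(a)=6, v_2(b)=2; units ≡ 1, 5 (mod 8); ε·ε+αω+βω = 0·0+6·1+2·0 ≡ 0  ⇒  (a,b)_2 = +1.
Ram(6409, 26013) = {17, 23}; no ℚ_17-point on the conic.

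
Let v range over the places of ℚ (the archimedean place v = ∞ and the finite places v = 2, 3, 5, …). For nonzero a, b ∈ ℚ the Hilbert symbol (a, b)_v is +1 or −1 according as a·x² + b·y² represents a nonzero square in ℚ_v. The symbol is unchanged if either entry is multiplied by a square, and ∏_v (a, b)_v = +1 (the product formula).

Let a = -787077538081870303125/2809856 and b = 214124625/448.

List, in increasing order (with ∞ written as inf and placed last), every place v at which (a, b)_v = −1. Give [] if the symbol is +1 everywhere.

[3, 5]

Mod squares: a ≡ -2310, b ≡ 455. Check v ∈ {∞, 2, 3, 5, 7, 11, 13, 17}.
v=17: a=17^2·(≡16), b=17^0·(≡9) mod 17; (16|17)=+1, (9|17)=+1; (−1)^{2·0·8}·(+1)^0·(+1)^2 = +1.
v=11: a=11^9·(≡7), b=11^4·(≡9) mod 11; (7|11)=-1, (9|11)=+1; (−1)^{9·4·5}·(-1)^4·(+1)^9 = +1.
v=3: a=3^7·(≡1), b=3^2·(≡2) mod 3; (1|3)=+1, (2|3)=-1; (−1)^{7·2·1}·(+1)^2·(-1)^7 = -1.
v=5: a=5^5·(≡3), b=5^3·(≡4) mod 5; (3|5)=-1, (4|5)=+1; (−1)^{5·3·2}·(-1)^3·(+1)^5 = -1.
v=2: v_2(a)=-13, v_2(b)=-6; units ≡ 5, 7 (mod 8); ε·ε+αω+βω = 0·1+-13·0+-6·1 ≡ 0  ⇒  (a,b)_2 = +1.
v=7: a=7^-3·(≡5), b=7^-1·(≡1) mod 7; (5|7)=-1, (1|7)=+1; (−1)^{-3·-1·3}·(-1)^-1·(+1)^-3 = +1.
v=∞: -2310 < 0 and 455 > 0  ⇒  (a,b)_∞ = +1.
v=13: a=13^2·(≡3), b=13^1·(≡10) mod 13; (3|13)=+1, (10|13)=+1; (−1)^{2·1·6}·(+1)^1·(+1)^2 = +1.
(-2310, 455 / ℚ) ramifies at {3, 5}: a division algebra.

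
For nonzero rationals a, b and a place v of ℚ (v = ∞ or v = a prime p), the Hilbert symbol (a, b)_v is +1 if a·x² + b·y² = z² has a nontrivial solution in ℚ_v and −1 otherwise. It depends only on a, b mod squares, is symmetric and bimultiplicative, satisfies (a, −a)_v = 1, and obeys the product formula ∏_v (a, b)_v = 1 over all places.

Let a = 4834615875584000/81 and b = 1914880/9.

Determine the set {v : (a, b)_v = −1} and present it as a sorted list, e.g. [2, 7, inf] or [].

Mod squares: a ≡ 935, b ≡ 1870. Check v ∈ {∞, 2, 3, 5, 11, 17, 19}.
v=∞: 935 > 0 and 1870 > 0  ⇒  (a,b)_∞ = +1.
v=19: a=19^2·(≡16), b=19^0·(≡13) mod 19; (16|19)=+1, (13|19)=-1; (−1)^{2·0·9}·(+1)^0·(-1)^2 = +1.
v=2: v_2(a)=14, v_2(b)=11; units ≡ 7, 7 (mod 8); ε·ε+αω+βω = 1·1+14·0+11·0 ≡ 1  ⇒  (a,b)_2 = -1.
v=5: a=5^3·(≡2), b=5^1·(≡4) mod 5; (2|5)=-1, (4|5)=+1; (−1)^{3·1·2}·(-1)^1·(+1)^3 = -1.
v=3: a=3^-4·(≡2), b=3^-2·(≡1) mod 3; (2|3)=-1, (1|3)=+1; (−1)^{-4·-2·1}·(-1)^-2·(+1)^-4 = +1.
v=11: a=11^3·(≡7), b=11^1·(≡3) mod 11; (7|11)=-1, (3|11)=+1; (−1)^{3·1·5}·(-1)^1·(+1)^3 = +1.
v=17: a=17^3·(≡1), b=17^1·(≡13) mod 17; (1|17)=+1, (13|17)=+1; (−1)^{3·1·8}·(+1)^1·(+1)^3 = +1.
|Ram(935, 1870)| = 2, even; anisotropic at {2, 5}.

[2, 5]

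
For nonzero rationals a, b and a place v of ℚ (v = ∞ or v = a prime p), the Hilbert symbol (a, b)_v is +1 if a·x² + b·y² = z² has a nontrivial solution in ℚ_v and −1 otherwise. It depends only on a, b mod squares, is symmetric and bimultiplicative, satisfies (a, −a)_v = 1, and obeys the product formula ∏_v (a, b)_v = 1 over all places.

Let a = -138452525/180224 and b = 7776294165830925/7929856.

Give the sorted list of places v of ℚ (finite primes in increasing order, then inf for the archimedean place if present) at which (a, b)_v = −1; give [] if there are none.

[29, 37]

Mod squares: a ≡ -319, b ≡ 37. Check v ∈ {∞, 2, 3, 5, 7, 11, 19, 23, 29, 37}.
v=29: a=29^1·(≡17), b=29^2·(≡8) mod 29; (17|29)=-1, (8|29)=-1; (−1)^{1·2·14}·(-1)^2·(-1)^1 = -1.
v=5: a=5^2·(≡1), b=5^2·(≡2) mod 5; (1|5)=+1, (2|5)=-1; (−1)^{2·2·2}·(+1)^2·(-1)^2 = +1.
v=37: a=37^0·(≡14), b=37^1·(≡16) mod 37; (14|37)=-1, (16|37)=+1; (−1)^{0·1·18}·(-1)^1·(+1)^0 = -1.
v=2: v_2(a)=-14, v_2(b)=-16; units ≡ 1, 5 (mod 8); ε·ε+αω+βω = 0·0+-14·1+-16·0 ≡ 0  ⇒  (a,b)_2 = +1.
v=19: a=19^2·(≡1), b=19^0·(≡14) mod 19; (1|19)=+1, (14|19)=-1; (−1)^{2·0·9}·(+1)^0·(-1)^2 = +1.
v=∞: -319 < 0 and 37 > 0  ⇒  (a,b)_∞ = +1.
v=23: a=23^2·(≡2), b=23^4·(≡22) mod 23; (2|23)=+1, (22|23)=-1; (−1)^{2·4·11}·(+1)^4·(-1)^2 = +1.
v=7: a=7^0·(≡3), b=7^2·(≡4) mod 7; (3|7)=-1, (4|7)=+1; (−1)^{0·2·3}·(-1)^2·(+1)^0 = +1.
v=11: a=11^-1·(≡4), b=11^-2·(≡1) mod 11; (4|11)=+1, (1|11)=+1; (−1)^{-1·-2·5}·(+1)^-2·(+1)^-1 = +1.
v=3: a=3^0·(≡2), b=3^6·(≡1) mod 3; (2|3)=-1, (1|3)=+1; (−1)^{0·6·1}·(-1)^6·(+1)^0 = +1.
(-319, 37 / ℚ) ramifies at {29, 37}: a division algebra.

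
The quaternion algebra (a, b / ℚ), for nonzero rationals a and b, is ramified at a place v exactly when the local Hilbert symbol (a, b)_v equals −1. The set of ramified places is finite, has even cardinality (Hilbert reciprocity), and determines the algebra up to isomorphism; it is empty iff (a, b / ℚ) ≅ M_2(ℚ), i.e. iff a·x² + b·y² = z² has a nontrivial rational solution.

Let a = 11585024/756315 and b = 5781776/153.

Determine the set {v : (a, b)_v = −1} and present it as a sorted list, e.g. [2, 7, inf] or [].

[5, 7, 11, 17]

Mod squares: a ≡ 13090, b ≡ 17017. Check v ∈ {∞, 2, 3, 5, 7, 11, 13, 17, 19}.
v=∞: 13090 > 0 and 17017 > 0  ⇒  (a,b)_∞ = +1.
v=13: a=13^0·(≡9), b=13^1·(≡10) mod 13; (9|13)=+1, (10|13)=+1; (−1)^{0·1·6}·(+1)^1·(+1)^0 = +1.
v=2: v_2(a)=9, v_2(b)=4; units ≡ 1, 1 (mod 8); ε·ε+αω+βω = 0·0+9·0+4·0 ≡ 0  ⇒  (a,b)_2 = +1.
v=17: a=17^1·(≡5), b=17^-1·(≡16) mod 17; (5|17)=-1, (16|17)=+1; (−1)^{1·-1·8}·(-1)^-1·(+1)^1 = -1.
v=19: a=19^0·(≡2), b=19^2·(≡18) mod 19; (2|19)=-1, (18|19)=-1; (−1)^{0·2·9}·(-1)^2·(-1)^0 = +1.
v=7: a=7^-5·(≡1), b=7^1·(≡4) mod 7; (1|7)=+1, (4|7)=+1; (−1)^{-5·1·3}·(+1)^1·(+1)^-5 = -1.
v=11: a=11^3·(≡8), b=11^1·(≡8) mod 11; (8|11)=-1, (8|11)=-1; (−1)^{3·1·5}·(-1)^1·(-1)^3 = -1.
v=3: a=3^-2·(≡1), b=3^-2·(≡1) mod 3; (1|3)=+1, (1|3)=+1; (−1)^{-2·-2·1}·(+1)^-2·(+1)^-2 = +1.
v=5: a=5^-1·(≡3), b=5^0·(≡2) mod 5; (3|5)=-1, (2|5)=-1; (−1)^{-1·0·2}·(-1)^0·(-1)^-1 = -1.
(13090, 17017 / ℚ) ramifies at {5, 7, 11, 17}: a division algebra.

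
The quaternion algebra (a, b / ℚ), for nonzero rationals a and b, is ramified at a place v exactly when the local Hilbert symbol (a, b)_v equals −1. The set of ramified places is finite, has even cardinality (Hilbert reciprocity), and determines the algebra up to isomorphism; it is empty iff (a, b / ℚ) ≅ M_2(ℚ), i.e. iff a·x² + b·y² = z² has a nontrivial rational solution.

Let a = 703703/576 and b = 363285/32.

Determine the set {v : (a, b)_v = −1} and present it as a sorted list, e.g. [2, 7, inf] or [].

(a, b) ≡ (703703, 8970) mod (ℚ^×)²; places V = {2, 3, 5, 7, 11, 13, 19, 23, 37, ∞}.
(a,b)_37: α=1, u≡30; β=0, v≡11 (mod 37); (30|37)=+1, (11|37)=+1; sign (−1)^0·+1^0·+1^1 = +1.
(a,b)_23: α=0, u≡18; β=1, v≡7 (mod 23); (18|23)=+1, (7|23)=-1; sign (−1)^0·+1^1·-1^0 = +1.
(a,b)_13: α=1, u≡3; β=1, v≡10 (mod 13); (3|13)=+1, (10|13)=+1; sign (−1)^0·+1^1·+1^1 = +1.
(a,b)_11: α=1, u≡2; β=0, v≡1 (mod 11); (2|11)=-1, (1|11)=+1; sign (−1)^0·-1^0·+1^1 = +1.
(a,b)_5: α=0, u≡3; β=1, v≡1 (mod 5); (3|5)=-1, (1|5)=+1; sign (−1)^0·-1^1·+1^0 = -1.
(a,b)_7: α=1, u≡1; β=0, v≡5 (mod 7); (1|7)=+1, (5|7)=-1; sign (−1)^0·+1^0·-1^1 = -1.
(a,b)_2: α=-6, β=-5; u≡7, v≡5 (mod 8); ε(u)ε(v)=1·0, αω(v)=-6·1, βω(u)=-5·0; sum ≡ 0  ⇒  +1.
(a,b)_∞: sgn(703703)=+, sgn(8970)=+, so +1.
(a,b)_19: α=1, u≡1; β=0, v≡15 (mod 19); (1|19)=+1, (15|19)=-1; sign (−1)^0·+1^0·-1^1 = -1.
(a,b)_3: α=-2, u≡2; β=5, v≡2 (mod 3); (2|3)=-1, (2|3)=-1; sign (−1)^0·-1^5·-1^-2 = -1.
(703703, 8970 / ℚ) ramifies at {3, 5, 7, 19}: a division algebra.

[3, 5, 7, 19]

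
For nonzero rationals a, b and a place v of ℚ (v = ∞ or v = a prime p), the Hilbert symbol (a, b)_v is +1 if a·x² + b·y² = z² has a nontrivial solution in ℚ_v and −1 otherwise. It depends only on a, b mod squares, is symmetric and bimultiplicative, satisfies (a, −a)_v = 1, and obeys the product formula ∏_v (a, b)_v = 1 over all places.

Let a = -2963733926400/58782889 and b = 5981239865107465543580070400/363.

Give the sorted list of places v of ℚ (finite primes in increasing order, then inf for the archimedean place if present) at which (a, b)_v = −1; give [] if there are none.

(a, b) ≡ (-97266, 77142) mod (ℚ^×)²; places V = {2, 3, 5, 11, 13, 17, 19, 23, 29, 37, 41, 43, ∞}.
(a,b)_37: α=0, u≡36; β=2, v≡36 (mod 37); (36|37)=+1, (36|37)=+1; sign (−1)^0·+1^2·+1^0 = +1.
(a,b)_23: α=2, u≡3; β=5, v≡7 (mod 23); (3|23)=+1, (7|23)=-1; sign (−1)^0·+1^5·-1^2 = +1.
(a,b)_11: α=-2, u≡10; β=-2, v≡2 (mod 11); (10|11)=-1, (2|11)=-1; sign (−1)^0·-1^-2·-1^-2 = +1.
(a,b)_5: α=2, u≡1; β=2, v≡2 (mod 5); (1|5)=+1, (2|5)=-1; sign (−1)^0·+1^2·-1^2 = +1.
(a,b)_3: α=3, u≡2; β=-1, v≡1 (mod 3); (2|3)=-1, (1|3)=+1; sign (−1)^1·-1^-1·+1^3 = +1.
(a,b)_43: α=1, u≡40; β=3, v≡17 (mod 43); (40|43)=+1, (17|43)=+1; sign (−1)^1·+1^3·+1^1 = -1.
(a,b)_13: α=1, u≡8; β=3, v≡2 (mod 13); (8|13)=-1, (2|13)=-1; sign (−1)^0·-1^3·-1^1 = +1.
(a,b)_17: α=-2, u≡1; β=0, v≡2 (mod 17); (1|17)=+1, (2|17)=+1; sign (−1)^0·+1^0·+1^-2 = +1.
(a,b)_41: α=-2, u≡29; β=0, v≡16 (mod 41); (29|41)=-1, (16|41)=+1; sign (−1)^0·-1^0·+1^-2 = +1.
(a,b)_∞: sgn(-97266)=−, sgn(77142)=+, so +1.
(a,b)_2: α=9, β=9; u≡7, v≡3 (mod 8); ε(u)ε(v)=1·1, αω(v)=9·1, βω(u)=9·0; sum ≡ 0  ⇒  +1.
(a,b)_29: α=1, u≡26; β=2, v≡26 (mod 29); (26|29)=-1, (26|29)=-1; sign (−1)^0·-1^2·-1^1 = -1.
(a,b)_19: α=0, u≡14; β=2, v≡8 (mod 19); (14|19)=-1, (8|19)=-1; sign (−1)^0·-1^2·-1^0 = +1.
|Ram(-97266, 77142)| = 2, even; anisotropic at {29, 43}.

[29, 43]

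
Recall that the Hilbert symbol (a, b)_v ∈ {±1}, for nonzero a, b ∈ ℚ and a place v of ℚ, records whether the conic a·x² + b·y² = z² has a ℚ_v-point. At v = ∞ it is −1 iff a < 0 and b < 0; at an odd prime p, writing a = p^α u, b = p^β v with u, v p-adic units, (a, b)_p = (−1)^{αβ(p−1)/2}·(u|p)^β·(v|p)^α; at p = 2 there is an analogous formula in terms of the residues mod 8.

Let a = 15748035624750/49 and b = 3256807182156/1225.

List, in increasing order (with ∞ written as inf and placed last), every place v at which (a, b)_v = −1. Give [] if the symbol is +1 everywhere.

Mod squares: a ≡ 106590, b ≡ 19. Check v ∈ {∞, 2, 3, 5, 7, 11, 13, 17, 19, 41}.
v=5: a=5^3·(≡2), b=5^-2·(≡4) mod 5; (2|5)=-1, (4|5)=+1; (−1)^{3·-2·2}·(-1)^-2·(+1)^3 = +1.
v=2: v_2(a)=1, v_2(b)=2; units ≡ 7, 3 (mod 8); ε·ε+αω+βω = 1·1+1·1+2·0 ≡ 0  ⇒  (a,b)_2 = +1.
v=3: a=3^1·(≡1), b=3^6·(≡1) mod 3; (1|3)=+1, (1|3)=+1; (−1)^{1·6·1}·(+1)^6·(+1)^1 = +1.
v=13: a=13^2·(≡12), b=13^0·(≡7) mod 13; (12|13)=+1, (7|13)=-1; (−1)^{2·0·6}·(+1)^0·(-1)^2 = +1.
v=11: a=11^3·(≡6), b=11^2·(≡10) mod 11; (6|11)=-1, (10|11)=-1; (−1)^{3·2·5}·(-1)^2·(-1)^3 = -1.
v=19: a=19^1·(≡1), b=19^1·(≡5) mod 19; (1|19)=+1, (5|19)=+1; (−1)^{1·1·9}·(+1)^1·(+1)^1 = -1.
v=41: a=41^0·(≡10), b=41^2·(≡35) mod 41; (10|41)=+1, (35|41)=-1; (−1)^{0·2·20}·(+1)^2·(-1)^0 = +1.
v=7: a=7^-2·(≡2), b=7^-2·(≡6) mod 7; (2|7)=+1, (6|7)=-1; (−1)^{-2·-2·3}·(+1)^-2·(-1)^-2 = +1.
v=∞: 106590 > 0 and 19 > 0  ⇒  (a,b)_∞ = +1.
v=17: a=17^3·(≡10), b=17^2·(≡13) mod 17; (10|17)=-1, (13|17)=+1; (−1)^{3·2·8}·(-1)^2·(+1)^3 = +1.
Ram(106590, 19) = {11, 19}; no ℚ_11-point on the conic.

[11, 19]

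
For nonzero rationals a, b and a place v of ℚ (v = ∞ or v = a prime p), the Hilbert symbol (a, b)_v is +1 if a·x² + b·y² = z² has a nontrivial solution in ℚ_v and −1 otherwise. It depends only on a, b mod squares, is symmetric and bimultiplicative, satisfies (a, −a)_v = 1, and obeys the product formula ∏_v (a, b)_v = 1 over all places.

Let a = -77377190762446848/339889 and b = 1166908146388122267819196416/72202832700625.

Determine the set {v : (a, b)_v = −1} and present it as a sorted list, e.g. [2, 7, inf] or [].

(a, b) ≡ (-2093, 2001) mod (ℚ^×)²; places V = {2, 3, 5, 7, 11, 13, 23, 29, 53, ∞}.
(a,b)_11: α=-2, u≡6; β=-4, v≡8 (mod 11); (6|11)=-1, (8|11)=-1; sign (−1)^0·-1^-4·-1^-2 = +1.
(a,b)_23: α=1, u≡9; β=1, v≡13 (mod 23); (9|23)=+1, (13|23)=+1; sign (−1)^1·+1^1·+1^1 = -1.
(a,b)_13: α=3, u≡8; β=8, v≡1 (mod 13); (8|13)=-1, (1|13)=+1; sign (−1)^0·-1^8·+1^3 = +1.
(a,b)_5: α=0, u≡3; β=-4, v≡1 (mod 5); (3|5)=-1, (1|5)=+1; sign (−1)^0·-1^-4·+1^0 = +1.
(a,b)_∞: sgn(-2093)=−, sgn(2001)=+, so +1.
(a,b)_7: α=3, u≡4; β=8, v≡5 (mod 7); (4|7)=+1, (5|7)=-1; sign (−1)^0·+1^8·-1^3 = -1.
(a,b)_53: α=-2, u≡21; β=-4, v≡43 (mod 53); (21|53)=-1, (43|53)=+1; sign (−1)^0·-1^-4·+1^-2 = +1.
(a,b)_29: α=2, u≡9; β=3, v≡14 (mod 29); (9|29)=+1, (14|29)=-1; sign (−1)^0·+1^3·-1^2 = +1.
(a,b)_3: α=4, u≡1; β=3, v≡1 (mod 3); (1|3)=+1, (1|3)=+1; sign (−1)^0·+1^3·+1^4 = +1.
(a,b)_2: α=16, β=14; u≡3, v≡1 (mod 8); ε(u)ε(v)=1·0, αω(v)=16·0, βω(u)=14·1; sum ≡ 0  ⇒  +1.
(-2093, 2001 / ℚ) ramifies at {7, 23}: a division algebra.

[7, 23]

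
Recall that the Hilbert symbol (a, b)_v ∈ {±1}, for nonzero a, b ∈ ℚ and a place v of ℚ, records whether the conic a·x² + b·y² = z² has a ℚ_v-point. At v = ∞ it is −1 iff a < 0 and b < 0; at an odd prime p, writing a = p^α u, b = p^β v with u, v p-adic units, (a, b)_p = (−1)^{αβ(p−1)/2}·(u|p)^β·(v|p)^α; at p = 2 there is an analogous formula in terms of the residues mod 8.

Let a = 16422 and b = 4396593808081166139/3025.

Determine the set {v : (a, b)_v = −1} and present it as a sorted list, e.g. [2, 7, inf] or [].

Mod squares: a ≡ 16422, b ≡ 3451. Check v ∈ {∞, 2, 3, 5, 7, 11, 17, 23, 29}.
v=2: v_2(a)=1, v_2(b)=0; units ≡ 3, 3 (mod 8); ε·ε+αω+βω = 1·1+1·1+0·1 ≡ 0  ⇒  (a,b)_2 = +1.
v=∞: 16422 > 0 and 3451 > 0  ⇒  (a,b)_∞ = +1.
v=11: a=11^0·(≡10), b=11^-2·(≡10) mod 11; (10|11)=-1, (10|11)=-1; (−1)^{0·-2·5}·(-1)^-2·(-1)^0 = +1.
v=5: a=5^0·(≡2), b=5^-2·(≡4) mod 5; (2|5)=-1, (4|5)=+1; (−1)^{0·-2·2}·(-1)^-2·(+1)^0 = +1.
v=3: a=3^1·(≡2), b=3^8·(≡1) mod 3; (2|3)=-1, (1|3)=+1; (−1)^{1·8·1}·(-1)^8·(+1)^1 = +1.
v=29: a=29^0·(≡8), b=29^1·(≡19) mod 29; (8|29)=-1, (19|29)=-1; (−1)^{0·1·14}·(-1)^1·(-1)^0 = -1.
v=17: a=17^1·(≡14), b=17^3·(≡1) mod 17; (14|17)=-1, (1|17)=+1; (−1)^{1·3·8}·(-1)^3·(+1)^1 = -1.
v=7: a=7^1·(≡1), b=7^5·(≡3) mod 7; (1|7)=+1, (3|7)=-1; (−1)^{1·5·3}·(+1)^5·(-1)^1 = +1.
v=23: a=23^1·(≡1), b=23^4·(≡1) mod 23; (1|23)=+1, (1|23)=+1; (−1)^{1·4·11}·(+1)^4·(+1)^1 = +1.
(16422, 3451 / ℚ) ramifies at {17, 29}: a division algebra.

[17, 29]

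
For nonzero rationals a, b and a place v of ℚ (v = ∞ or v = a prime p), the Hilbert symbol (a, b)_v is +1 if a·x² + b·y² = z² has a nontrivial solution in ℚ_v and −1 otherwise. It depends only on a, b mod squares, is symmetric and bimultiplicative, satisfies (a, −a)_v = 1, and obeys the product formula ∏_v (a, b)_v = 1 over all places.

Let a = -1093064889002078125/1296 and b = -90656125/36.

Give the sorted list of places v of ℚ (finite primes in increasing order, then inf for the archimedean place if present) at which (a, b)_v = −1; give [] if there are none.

[2, 5, 7, inf]

(a, b) ≡ (-133, -205) mod (ℚ^×)²; places V = {2, 3, 5, 7, 19, 41, ∞}.
(a,b)_19: α=5, u≡12; β=2, v≡1 (mod 19); (12|19)=-1, (1|19)=+1; sign (−1)^0·-1^2·+1^5 = +1.
(a,b)_41: α=2, u≡31; β=1, v≡40 (mod 41); (31|41)=+1, (40|41)=+1; sign (−1)^0·+1^1·+1^2 = +1.
(a,b)_7: α=5, u≡4; β=2, v≡3 (mod 7); (4|7)=+1, (3|7)=-1; sign (−1)^0·+1^2·-1^5 = -1.
(a,b)_2: α=-4, β=-2; u≡3, v≡3 (mod 8); ε(u)ε(v)=1·1, αω(v)=-4·1, βω(u)=-2·1; sum ≡ 1  ⇒  -1.
(a,b)_5: α=6, u≡2; β=3, v≡1 (mod 5); (2|5)=-1, (1|5)=+1; sign (−1)^0·-1^3·+1^6 = -1.
(a,b)_3: α=-4, u≡2; β=-2, v≡2 (mod 3); (2|3)=-1, (2|3)=-1; sign (−1)^0·-1^-2·-1^-4 = +1.
(a,b)_∞: sgn(-133)=−, sgn(-205)=−, so -1.
(-133, -205 / ℚ) ramifies at {2, 5, 7, ∞}: a division algebra.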